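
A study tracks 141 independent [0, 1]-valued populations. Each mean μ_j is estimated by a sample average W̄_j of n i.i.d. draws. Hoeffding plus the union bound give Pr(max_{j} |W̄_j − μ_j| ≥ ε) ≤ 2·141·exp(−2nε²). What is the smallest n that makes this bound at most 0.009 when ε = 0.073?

Need 2·141·exp(−2nε²) ≤ 0.009, i.e. exp(−2nε²) ≤ 0.009/282.
So 2nε² ≥ ln(282/0.009) = 10.352438.
Hence n ≥ 10.352438/(2·0.073²) = 971.330.
The smallest integer n is 972.

972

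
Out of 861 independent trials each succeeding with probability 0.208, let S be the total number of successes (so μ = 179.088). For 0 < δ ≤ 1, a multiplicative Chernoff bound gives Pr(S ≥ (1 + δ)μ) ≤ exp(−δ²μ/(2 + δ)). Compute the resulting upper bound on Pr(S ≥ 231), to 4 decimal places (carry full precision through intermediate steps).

Write 231 = (1 + δ)μ, so δ = 231/179.088 − 1 = 0.2898687…
Then the exponent is δ²μ/(2 + δ) = (231 − μ)² / (μ·(2 + δ)) = 6.571408.
Bound = exp(−6.571408) = 0.00140.

0.0014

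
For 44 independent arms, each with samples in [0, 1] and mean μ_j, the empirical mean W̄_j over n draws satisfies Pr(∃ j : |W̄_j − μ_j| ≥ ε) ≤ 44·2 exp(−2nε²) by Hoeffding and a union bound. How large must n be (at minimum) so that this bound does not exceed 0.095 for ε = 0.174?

113

Need 2·44·exp(−2nε²) ≤ 0.095, i.e. exp(−2nε²) ≤ 0.095/88.
So 2nε² ≥ ln(88/0.095) = 6.831215.
Hence n ≥ 6.831215/(2·0.174²) = 112.816.
The smallest integer n is 113.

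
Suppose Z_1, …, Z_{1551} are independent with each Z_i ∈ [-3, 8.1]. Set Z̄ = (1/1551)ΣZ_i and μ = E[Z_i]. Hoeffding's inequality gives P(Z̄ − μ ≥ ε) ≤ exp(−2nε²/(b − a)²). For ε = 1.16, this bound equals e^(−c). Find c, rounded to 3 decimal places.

c = 2nε²/(b − a)² = 2·1551·1.16² / 11.1² = 33.8775.

33.878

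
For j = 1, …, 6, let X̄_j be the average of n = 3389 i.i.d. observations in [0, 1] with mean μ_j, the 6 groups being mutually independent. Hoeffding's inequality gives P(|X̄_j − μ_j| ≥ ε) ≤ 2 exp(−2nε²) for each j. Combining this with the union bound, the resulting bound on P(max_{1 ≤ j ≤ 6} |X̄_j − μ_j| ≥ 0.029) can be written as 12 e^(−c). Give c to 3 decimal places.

Union bound over the 6 events: P(max_{1 ≤ j ≤ 6} |X̄_j − μ_j| ≥ 0.029) ≤ 6·2·exp(−2nε²) = 12 exp(−2·3389·0.029²).
So c = 2·3389·0.029² = 5.7003.

5.700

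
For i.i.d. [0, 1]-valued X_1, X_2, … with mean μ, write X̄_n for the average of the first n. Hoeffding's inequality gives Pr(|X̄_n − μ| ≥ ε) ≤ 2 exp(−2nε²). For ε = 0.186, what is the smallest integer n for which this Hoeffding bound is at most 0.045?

Require 2·exp(−2nε²) ≤ 0.045, i.e. 2nε² ≥ ln(2/0.045) = 3.794240.
So n ≥ 3.794240 / (2·0.186²) = 54.836.
The smallest integer n is 55.

55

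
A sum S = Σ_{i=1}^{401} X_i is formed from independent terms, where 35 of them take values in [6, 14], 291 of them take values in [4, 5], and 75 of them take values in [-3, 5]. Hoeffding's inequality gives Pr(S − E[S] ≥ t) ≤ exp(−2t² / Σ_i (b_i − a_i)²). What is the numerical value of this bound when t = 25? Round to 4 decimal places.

Σ(b_i − a_i)² = 35·8² + 291·1² + 75·8² = 7331.
Exponent = 2·25² / 7331 = 0.17051.
Bound = exp(−0.17051) = 0.84324.

0.8432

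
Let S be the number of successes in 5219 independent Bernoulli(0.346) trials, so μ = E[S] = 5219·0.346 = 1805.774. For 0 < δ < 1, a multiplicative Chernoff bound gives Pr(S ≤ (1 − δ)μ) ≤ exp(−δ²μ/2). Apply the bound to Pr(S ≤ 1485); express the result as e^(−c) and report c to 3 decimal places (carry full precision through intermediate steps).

Write 1485 = (1 − δ)μ, so δ = 1 − 1485/1805.774 = 0.177638…
Then the exponent is δ²μ/2 = (μ − 1485)²/(2μ) = 28.490819.

28.491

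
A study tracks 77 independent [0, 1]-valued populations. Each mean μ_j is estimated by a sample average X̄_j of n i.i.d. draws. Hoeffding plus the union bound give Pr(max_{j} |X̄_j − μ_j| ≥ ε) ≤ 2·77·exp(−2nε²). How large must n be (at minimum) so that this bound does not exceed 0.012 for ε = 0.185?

139

Need 2·77·exp(−2nε²) ≤ 0.012, i.e. exp(−2nε²) ≤ 0.012/154.
So 2nε² ≥ ln(154/0.012) = 9.459801.
Hence n ≥ 9.459801/(2·0.185²) = 138.200.
The smallest integer n is 139.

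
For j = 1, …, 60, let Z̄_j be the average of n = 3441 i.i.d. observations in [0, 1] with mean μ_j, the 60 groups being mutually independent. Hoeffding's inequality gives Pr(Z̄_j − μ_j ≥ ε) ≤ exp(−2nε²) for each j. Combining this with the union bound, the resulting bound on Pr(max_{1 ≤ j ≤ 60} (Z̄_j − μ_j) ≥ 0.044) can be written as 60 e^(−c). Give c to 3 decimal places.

Union bound over the 60 events: Pr(max_{1 ≤ j ≤ 60} (Z̄_j − μ_j) ≥ 0.044) ≤ 60·exp(−2nε²) = 60 exp(−2·3441·0.044²).
So c = 2·3441·0.044² = 13.3236.

13.324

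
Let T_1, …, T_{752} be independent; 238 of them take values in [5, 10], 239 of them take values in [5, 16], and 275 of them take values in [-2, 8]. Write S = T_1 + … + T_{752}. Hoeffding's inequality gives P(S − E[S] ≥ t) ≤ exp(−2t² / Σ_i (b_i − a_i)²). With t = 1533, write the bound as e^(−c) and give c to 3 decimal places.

Σ(b_i − a_i)² = 238·5² + 239·11² + 275·10² = 62369.
c = 2t² / 62369 = 2·1533² / 62369 = 75.3608.

75.361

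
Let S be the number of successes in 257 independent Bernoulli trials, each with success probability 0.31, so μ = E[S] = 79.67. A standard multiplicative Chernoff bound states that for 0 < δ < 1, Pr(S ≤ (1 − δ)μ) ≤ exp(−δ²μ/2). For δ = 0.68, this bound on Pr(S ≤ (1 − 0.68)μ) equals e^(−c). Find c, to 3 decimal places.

18.420

c = δ²μ/2 = 0.68²·79.67/2 = 18.4197.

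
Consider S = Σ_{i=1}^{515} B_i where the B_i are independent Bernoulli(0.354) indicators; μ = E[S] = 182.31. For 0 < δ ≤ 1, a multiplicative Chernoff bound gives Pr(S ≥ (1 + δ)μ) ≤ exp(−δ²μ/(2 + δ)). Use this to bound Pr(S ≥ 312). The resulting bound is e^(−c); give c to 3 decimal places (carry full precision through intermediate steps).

Write 312 = (1 + δ)μ, so δ = 312/182.31 − 1 = 0.7113707…
Then the exponent is δ²μ/(2 + δ) = (312 − μ)² / (μ·(2 + δ)) = 34.026210.

34.026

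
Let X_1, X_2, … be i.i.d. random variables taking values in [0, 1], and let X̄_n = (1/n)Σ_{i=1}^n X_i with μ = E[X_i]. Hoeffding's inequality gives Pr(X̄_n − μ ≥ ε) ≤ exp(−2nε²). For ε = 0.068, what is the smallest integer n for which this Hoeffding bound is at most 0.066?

Require exp(−2nε²) ≤ 0.066, i.e. 2nε² ≥ ln(1/0.066) = 2.718101.
So n ≥ 2.718101 / (2·0.068²) = 293.912.
The smallest integer n is 294.

294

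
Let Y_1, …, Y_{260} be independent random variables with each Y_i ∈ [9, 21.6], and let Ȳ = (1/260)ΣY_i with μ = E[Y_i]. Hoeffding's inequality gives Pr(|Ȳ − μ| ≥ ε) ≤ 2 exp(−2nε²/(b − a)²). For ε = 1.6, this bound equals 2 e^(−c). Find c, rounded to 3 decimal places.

8.385

c = 2nε²/(b − a)² = 2·260·1.6² / 12.6² = 8.3850.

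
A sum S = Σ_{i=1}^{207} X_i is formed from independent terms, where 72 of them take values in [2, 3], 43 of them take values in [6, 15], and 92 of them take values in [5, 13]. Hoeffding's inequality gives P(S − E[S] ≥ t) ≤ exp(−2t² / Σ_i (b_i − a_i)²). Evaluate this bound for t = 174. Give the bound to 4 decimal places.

Σ(b_i − a_i)² = 72·1² + 43·9² + 92·8² = 9443.
Exponent = 2·174² / 9443 = 6.41237.
Bound = exp(−6.41237) = 0.00164.

0.0016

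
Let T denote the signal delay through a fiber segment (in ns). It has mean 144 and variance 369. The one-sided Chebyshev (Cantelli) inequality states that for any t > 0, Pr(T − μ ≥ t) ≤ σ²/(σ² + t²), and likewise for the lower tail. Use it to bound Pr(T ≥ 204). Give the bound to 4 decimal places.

0.0930

Here σ² = 369 and t = 60, so σ² + t² = 3969.
Cantelli's bound: 369/3969 = 0.0930.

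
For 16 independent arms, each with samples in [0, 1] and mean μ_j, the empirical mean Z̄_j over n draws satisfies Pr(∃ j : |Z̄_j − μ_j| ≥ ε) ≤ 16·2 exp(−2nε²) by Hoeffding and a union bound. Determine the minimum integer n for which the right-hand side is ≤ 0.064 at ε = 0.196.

81

Need 2·16·exp(−2nε²) ≤ 0.064, i.e. exp(−2nε²) ≤ 0.064/32.
So 2nε² ≥ ln(32/0.064) = 6.214608.
Hence n ≥ 6.214608/(2·0.196²) = 80.886.
The smallest integer n is 81.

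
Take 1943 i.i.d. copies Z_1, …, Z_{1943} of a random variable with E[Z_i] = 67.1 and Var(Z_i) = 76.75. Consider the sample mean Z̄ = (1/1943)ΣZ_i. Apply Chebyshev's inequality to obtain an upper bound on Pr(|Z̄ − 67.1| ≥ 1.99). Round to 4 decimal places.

0.0100

Var(Z̄) = Var(Z_i)/n = 76.75/1943 = 0.039501.
Chebyshev: Pr(|Z̄ − 67.1| ≥ 1.99) ≤ Var(Z̄)/(1.99)² = 76.75/(1943·1.99²) = 0.0100.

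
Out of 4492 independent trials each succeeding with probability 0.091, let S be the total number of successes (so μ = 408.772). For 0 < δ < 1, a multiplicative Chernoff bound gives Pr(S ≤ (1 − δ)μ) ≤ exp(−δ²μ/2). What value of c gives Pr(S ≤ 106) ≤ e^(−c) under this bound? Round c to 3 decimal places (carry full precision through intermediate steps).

112.130

Write 106 = (1 − δ)μ, so δ = 1 − 106/408.772 = 0.7406867…
Then the exponent is δ²μ/2 = (μ − 106)²/(2μ) = 112.129603.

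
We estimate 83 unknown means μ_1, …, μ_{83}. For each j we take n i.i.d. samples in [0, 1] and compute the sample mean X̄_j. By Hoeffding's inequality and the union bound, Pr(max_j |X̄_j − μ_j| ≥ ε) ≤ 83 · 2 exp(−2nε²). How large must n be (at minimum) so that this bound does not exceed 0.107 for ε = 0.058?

1092

Need 2·83·exp(−2nε²) ≤ 0.107, i.e. exp(−2nε²) ≤ 0.107/166.
So 2nε² ≥ ln(166/0.107) = 7.346914.
Hence n ≥ 7.346914/(2·0.058²) = 1091.991.
The smallest integer n is 1092.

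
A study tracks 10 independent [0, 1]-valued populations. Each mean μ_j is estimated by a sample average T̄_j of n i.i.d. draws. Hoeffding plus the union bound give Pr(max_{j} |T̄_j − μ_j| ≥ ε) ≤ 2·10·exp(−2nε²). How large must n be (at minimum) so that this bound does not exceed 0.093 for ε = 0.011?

Need 2·10·exp(−2nε²) ≤ 0.093, i.e. exp(−2nε²) ≤ 0.093/20.
So 2nε² ≥ ln(20/0.093) = 5.370888.
Hence n ≥ 5.370888/(2·0.011²) = 22193.752.
The smallest integer n is 22194.

22194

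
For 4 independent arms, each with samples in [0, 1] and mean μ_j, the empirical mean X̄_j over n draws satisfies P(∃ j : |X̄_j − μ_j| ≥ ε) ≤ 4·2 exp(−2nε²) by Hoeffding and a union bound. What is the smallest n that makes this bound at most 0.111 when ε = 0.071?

Need 2·4·exp(−2nε²) ≤ 0.111, i.e. exp(−2nε²) ≤ 0.111/8.
So 2nε² ≥ ln(8/0.111) = 4.277667.
Hence n ≥ 4.277667/(2·0.071²) = 424.288.
The smallest integer n is 425.

425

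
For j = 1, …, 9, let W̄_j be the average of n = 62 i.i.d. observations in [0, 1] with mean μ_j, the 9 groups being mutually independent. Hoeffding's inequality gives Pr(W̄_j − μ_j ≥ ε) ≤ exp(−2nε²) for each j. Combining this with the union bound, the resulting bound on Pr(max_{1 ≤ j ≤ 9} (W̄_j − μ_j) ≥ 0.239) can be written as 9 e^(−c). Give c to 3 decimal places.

7.083

Union bound over the 9 events: Pr(max_{1 ≤ j ≤ 9} (W̄_j − μ_j) ≥ 0.239) ≤ 9·exp(−2nε²) = 9 exp(−2·62·0.239²).
So c = 2·62·0.239² = 7.0830.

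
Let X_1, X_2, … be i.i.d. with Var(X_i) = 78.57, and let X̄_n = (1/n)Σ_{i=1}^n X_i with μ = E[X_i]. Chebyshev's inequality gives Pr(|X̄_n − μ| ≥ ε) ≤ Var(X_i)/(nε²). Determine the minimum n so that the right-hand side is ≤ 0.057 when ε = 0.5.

5514

Require 78.57/(n·0.5²) ≤ 0.057, i.e. n ≥ 78.57/(0.057·0.5²) = 5513.684.
The smallest integer n is 5514.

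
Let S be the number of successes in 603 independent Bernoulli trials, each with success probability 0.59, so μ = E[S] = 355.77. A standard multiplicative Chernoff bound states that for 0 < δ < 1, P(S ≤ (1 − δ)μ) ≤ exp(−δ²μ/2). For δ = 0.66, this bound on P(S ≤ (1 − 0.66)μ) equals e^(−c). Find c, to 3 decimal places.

c = δ²μ/2 = 0.66²·355.77/2 = 77.4867.

77.487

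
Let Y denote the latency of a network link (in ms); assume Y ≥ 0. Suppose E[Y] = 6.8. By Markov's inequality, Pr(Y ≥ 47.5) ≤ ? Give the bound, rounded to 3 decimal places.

Markov's inequality: for a non-negative random variable, Pr(Y ≥ a) ≤ E[Y]/a.
Here E[Y] = 6.8 and a = 47.5, so the bound is 6.8/47.5 = 0.1432.

0.143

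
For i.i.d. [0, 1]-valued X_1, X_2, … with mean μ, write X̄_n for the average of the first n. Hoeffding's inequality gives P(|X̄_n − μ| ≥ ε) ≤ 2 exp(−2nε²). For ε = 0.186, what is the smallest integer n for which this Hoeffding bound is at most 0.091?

45

Require 2·exp(−2nε²) ≤ 0.091, i.e. 2nε² ≥ ln(2/0.091) = 3.090043.
So n ≥ 3.090043 / (2·0.186²) = 44.659.
The smallest integer n is 45.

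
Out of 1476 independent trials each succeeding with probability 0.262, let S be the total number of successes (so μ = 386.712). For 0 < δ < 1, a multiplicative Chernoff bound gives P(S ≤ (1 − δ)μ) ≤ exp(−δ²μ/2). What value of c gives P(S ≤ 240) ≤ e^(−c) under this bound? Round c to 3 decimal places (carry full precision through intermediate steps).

27.830

Write 240 = (1 − δ)μ, so δ = 1 − 240/386.712 = 0.3793831…
Then the exponent is δ²μ/2 = (μ − 240)²/(2μ) = 27.830027.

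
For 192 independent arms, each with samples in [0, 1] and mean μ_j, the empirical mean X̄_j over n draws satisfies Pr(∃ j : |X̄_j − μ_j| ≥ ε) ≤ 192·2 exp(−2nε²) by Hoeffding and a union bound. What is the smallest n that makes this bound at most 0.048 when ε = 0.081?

685

Need 2·192·exp(−2nε²) ≤ 0.048, i.e. exp(−2nε²) ≤ 0.048/384.
So 2nε² ≥ ln(384/0.048) = 8.987197.
Hence n ≥ 8.987197/(2·0.081²) = 684.895.
The smallest integer n is 685.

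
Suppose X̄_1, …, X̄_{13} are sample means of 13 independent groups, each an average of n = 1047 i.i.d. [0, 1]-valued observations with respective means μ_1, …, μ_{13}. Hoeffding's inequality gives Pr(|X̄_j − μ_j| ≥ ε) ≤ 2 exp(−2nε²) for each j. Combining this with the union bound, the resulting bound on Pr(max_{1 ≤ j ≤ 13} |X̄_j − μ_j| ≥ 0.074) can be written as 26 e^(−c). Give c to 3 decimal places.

11.467

Union bound over the 13 events: Pr(max_{1 ≤ j ≤ 13} |X̄_j − μ_j| ≥ 0.074) ≤ 13·2·exp(−2nε²) = 26 exp(−2·1047·0.074²).
So c = 2·1047·0.074² = 11.4667.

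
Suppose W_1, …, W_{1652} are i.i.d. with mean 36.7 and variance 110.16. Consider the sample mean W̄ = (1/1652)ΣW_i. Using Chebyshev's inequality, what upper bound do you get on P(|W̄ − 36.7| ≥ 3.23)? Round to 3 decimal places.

Var(W̄) = Var(W_i)/n = 110.16/1652 = 0.066683.
Chebyshev: P(|W̄ − 36.7| ≥ 3.23) ≤ Var(W̄)/(3.23)² = 110.16/(1652·3.23²) = 0.0064.

0.006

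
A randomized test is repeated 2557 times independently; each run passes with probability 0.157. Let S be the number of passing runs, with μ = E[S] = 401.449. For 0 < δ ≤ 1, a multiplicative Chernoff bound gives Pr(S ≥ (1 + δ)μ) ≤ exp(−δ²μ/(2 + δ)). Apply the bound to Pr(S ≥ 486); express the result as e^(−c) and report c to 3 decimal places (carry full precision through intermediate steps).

Write 486 = (1 + δ)μ, so δ = 486/401.449 − 1 = 0.2106145…
Then the exponent is δ²μ/(2 + δ) = (486 − μ)² / (μ·(2 + δ)) = 8.055530.

8.056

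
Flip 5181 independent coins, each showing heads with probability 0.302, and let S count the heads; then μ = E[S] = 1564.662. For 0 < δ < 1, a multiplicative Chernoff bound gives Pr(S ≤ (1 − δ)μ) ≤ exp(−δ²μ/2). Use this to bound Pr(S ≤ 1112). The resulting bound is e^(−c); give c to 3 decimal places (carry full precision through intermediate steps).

Write 1112 = (1 − δ)μ, so δ = 1 − 1112/1564.662 = 0.2893034…
Then the exponent is δ²μ/2 = (μ − 1112)²/(2μ) = 65.478323.

65.478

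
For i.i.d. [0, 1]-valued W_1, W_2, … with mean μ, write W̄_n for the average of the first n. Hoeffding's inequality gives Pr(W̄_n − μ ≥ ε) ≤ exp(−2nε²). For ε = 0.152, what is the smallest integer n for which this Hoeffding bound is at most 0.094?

Require exp(−2nε²) ≤ 0.094, i.e. 2nε² ≥ ln(1/0.094) = 2.364460.
So n ≥ 2.364460 / (2·0.152²) = 51.170.
The smallest integer n is 52.

52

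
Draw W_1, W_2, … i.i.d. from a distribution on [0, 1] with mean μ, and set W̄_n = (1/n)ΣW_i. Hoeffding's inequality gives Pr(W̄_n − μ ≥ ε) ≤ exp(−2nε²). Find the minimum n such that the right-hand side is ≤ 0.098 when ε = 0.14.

60

Require exp(−2nε²) ≤ 0.098, i.e. 2nε² ≥ ln(1/0.098) = 2.322788.
So n ≥ 2.322788 / (2·0.14²) = 59.255.
The smallest integer n is 60.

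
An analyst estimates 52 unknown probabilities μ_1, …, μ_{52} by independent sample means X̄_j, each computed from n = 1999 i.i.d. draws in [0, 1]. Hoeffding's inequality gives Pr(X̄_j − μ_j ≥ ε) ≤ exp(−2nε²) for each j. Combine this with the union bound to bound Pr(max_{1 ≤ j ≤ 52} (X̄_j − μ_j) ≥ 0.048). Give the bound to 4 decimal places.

0.0052

Per-experiment Hoeffding bound: exp(−2·1999·0.048²) = exp(−9.21139) = 0.000099895.
Union bound over 52 events: 52·0.000099895 = 0.00519.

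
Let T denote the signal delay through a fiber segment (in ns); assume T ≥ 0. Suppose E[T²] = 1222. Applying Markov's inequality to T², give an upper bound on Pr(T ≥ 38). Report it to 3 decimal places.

Since T ≥ 0, the event {T ≥ 38} is the same as {T² ≥ 1444}.
Markov's inequality applied to T² gives Pr(T² ≥ 1444) ≤ E[T²]/1444 = 1222/1444 = 0.8463.

0.846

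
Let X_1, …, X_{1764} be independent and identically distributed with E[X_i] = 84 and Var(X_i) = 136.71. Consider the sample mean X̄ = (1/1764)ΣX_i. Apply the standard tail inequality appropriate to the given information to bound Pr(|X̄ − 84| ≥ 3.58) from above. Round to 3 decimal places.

0.006

With mean and variance of each term known, Chebyshev's inequality bounds the deviation of the sum (or sample mean).
Var(X̄) = Var(X_i)/n = 136.71/1764 = 0.0775.
Chebyshev: Pr(|X̄ − 84| ≥ 3.58) ≤ Var(X̄)/(3.58)² = 136.71/(1764·3.58²) = 0.0060.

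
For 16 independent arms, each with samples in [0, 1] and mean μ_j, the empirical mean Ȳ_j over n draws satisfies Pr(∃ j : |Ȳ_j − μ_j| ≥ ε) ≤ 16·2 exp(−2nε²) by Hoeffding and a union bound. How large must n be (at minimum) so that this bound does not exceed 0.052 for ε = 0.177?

Need 2·16·exp(−2nε²) ≤ 0.052, i.e. exp(−2nε²) ≤ 0.052/32.
So 2nε² ≥ ln(32/0.052) = 6.422247.
Hence n ≥ 6.422247/(2·0.177²) = 102.497.
The smallest integer n is 103.

103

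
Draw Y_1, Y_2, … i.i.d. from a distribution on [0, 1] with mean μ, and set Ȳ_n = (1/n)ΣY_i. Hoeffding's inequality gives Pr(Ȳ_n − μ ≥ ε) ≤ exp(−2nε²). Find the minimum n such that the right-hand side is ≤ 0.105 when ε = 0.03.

Require exp(−2nε²) ≤ 0.105, i.e. 2nε² ≥ ln(1/0.105) = 2.253795.
So n ≥ 2.253795 / (2·0.03²) = 1252.108.
The smallest integer n is 1253.

1253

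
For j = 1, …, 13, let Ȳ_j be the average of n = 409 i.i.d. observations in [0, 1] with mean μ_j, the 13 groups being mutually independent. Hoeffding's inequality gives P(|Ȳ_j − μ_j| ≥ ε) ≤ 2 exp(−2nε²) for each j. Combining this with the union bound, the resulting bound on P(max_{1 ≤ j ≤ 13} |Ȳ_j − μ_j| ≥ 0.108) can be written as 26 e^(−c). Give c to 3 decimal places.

Union bound over the 13 events: P(max_{1 ≤ j ≤ 13} |Ȳ_j − μ_j| ≥ 0.108) ≤ 13·2·exp(−2nε²) = 26 exp(−2·409·0.108²).
So c = 2·409·0.108² = 9.5412.

9.541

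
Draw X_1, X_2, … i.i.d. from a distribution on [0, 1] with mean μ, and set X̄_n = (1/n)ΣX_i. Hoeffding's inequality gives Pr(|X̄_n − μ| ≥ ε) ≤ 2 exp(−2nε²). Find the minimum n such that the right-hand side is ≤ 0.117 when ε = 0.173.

48

Require 2·exp(−2nε²) ≤ 0.117, i.e. 2nε² ≥ ln(2/0.117) = 2.838729.
So n ≥ 2.838729 / (2·0.173²) = 47.424.
The smallest integer n is 48.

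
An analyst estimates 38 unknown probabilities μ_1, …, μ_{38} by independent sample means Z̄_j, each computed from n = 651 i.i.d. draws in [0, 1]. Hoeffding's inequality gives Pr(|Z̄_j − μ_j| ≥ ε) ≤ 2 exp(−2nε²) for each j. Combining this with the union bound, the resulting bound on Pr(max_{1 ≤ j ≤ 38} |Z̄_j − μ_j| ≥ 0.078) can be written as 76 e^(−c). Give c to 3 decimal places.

7.921

Union bound over the 38 events: Pr(max_{1 ≤ j ≤ 38} |Z̄_j − μ_j| ≥ 0.078) ≤ 38·2·exp(−2nε²) = 76 exp(−2·651·0.078²).
So c = 2·651·0.078² = 7.9214.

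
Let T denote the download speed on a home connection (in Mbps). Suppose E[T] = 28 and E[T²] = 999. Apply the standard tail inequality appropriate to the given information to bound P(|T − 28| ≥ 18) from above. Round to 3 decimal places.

0.664

The first two moments determine the variance, so Chebyshev's inequality is the sharpest standard bound available.
Var(T) = E[T²] − (E[T])² = 999 − 784 = 215.
Chebyshev's inequality: P(|T − μ| ≥ t) ≤ Var(T)/t² = 215/324 = 0.6636.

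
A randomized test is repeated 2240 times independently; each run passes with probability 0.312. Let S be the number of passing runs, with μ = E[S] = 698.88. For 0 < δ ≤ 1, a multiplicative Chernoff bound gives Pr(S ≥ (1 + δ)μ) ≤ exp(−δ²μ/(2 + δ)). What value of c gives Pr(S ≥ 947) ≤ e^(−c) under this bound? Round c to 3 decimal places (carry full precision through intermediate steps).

37.405

Write 947 = (1 + δ)μ, so δ = 947/698.88 − 1 = 0.3550252…
Then the exponent is δ²μ/(2 + δ) = (947 − μ)² / (μ·(2 + δ)) = 37.404631.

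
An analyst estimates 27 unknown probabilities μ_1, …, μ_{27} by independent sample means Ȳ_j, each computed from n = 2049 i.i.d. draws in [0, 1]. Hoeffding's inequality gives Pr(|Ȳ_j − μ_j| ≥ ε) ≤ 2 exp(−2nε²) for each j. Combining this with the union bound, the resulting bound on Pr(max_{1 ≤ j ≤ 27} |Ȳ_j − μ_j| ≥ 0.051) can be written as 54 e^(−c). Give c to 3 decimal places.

10.659

Union bound over the 27 events: Pr(max_{1 ≤ j ≤ 27} |Ȳ_j − μ_j| ≥ 0.051) ≤ 27·2·exp(−2nε²) = 54 exp(−2·2049·0.051²).
So c = 2·2049·0.051² = 10.6589.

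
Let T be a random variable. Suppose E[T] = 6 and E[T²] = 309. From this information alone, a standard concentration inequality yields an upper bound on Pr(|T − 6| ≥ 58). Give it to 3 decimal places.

0.081

The first two moments determine the variance, so Chebyshev's inequality is the sharpest standard bound available.
Var(T) = E[T²] − (E[T])² = 309 − 36 = 273.
Chebyshev's inequality: Pr(|T − μ| ≥ t) ≤ Var(T)/t² = 273/3364 = 0.0812.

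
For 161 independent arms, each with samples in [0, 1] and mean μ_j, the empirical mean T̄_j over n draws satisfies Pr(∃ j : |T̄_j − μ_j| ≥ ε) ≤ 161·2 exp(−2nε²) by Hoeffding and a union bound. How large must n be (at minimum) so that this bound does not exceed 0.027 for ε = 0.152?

204

Need 2·161·exp(−2nε²) ≤ 0.027, i.e. exp(−2nε²) ≤ 0.027/322.
So 2nε² ≥ ln(322/0.027) = 9.386470.
Hence n ≥ 9.386470/(2·0.152²) = 203.135.
The smallest integer n is 204.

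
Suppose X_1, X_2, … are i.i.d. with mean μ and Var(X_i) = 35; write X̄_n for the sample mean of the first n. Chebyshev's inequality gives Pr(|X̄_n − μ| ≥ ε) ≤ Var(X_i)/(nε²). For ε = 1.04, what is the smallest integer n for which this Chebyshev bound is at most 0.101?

Require 35/(n·1.04²) ≤ 0.101, i.e. n ≥ 35/(0.101·1.04²) = 320.391.
The smallest integer n is 321.

321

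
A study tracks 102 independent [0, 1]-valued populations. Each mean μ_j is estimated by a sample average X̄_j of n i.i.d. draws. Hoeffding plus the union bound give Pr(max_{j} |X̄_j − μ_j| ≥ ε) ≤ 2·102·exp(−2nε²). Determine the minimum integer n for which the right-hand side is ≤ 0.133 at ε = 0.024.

6368

Need 2·102·exp(−2nε²) ≤ 0.133, i.e. exp(−2nε²) ≤ 0.133/204.
So 2nε² ≥ ln(204/0.133) = 7.335526.
Hence n ≥ 7.335526/(2·0.024²) = 6367.644.
The smallest integer n is 6368.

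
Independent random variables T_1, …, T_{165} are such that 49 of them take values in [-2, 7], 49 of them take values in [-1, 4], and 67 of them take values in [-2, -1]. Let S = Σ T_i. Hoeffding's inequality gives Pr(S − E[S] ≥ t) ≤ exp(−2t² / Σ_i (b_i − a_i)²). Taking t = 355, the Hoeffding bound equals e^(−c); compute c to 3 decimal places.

47.909

Σ(b_i − a_i)² = 49·9² + 49·5² + 67·1² = 5261.
c = 2t² / 5261 = 2·355² / 5261 = 47.9091.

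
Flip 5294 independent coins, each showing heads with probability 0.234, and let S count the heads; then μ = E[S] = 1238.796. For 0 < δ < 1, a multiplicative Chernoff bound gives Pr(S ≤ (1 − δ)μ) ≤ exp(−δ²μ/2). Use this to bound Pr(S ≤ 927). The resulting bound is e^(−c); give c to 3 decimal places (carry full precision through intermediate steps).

39.238

Write 927 = (1 − δ)μ, so δ = 1 − 927/1238.796 = 0.2516928…
Then the exponent is δ²μ/2 = (μ − 927)²/(2μ) = 39.238400.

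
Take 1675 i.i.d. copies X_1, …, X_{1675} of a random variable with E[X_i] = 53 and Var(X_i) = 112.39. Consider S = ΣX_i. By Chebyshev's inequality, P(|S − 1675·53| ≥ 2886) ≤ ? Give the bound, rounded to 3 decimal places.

Var(S) = n·Var(X_i) = 1675·112.39 = 188253.25.
Chebyshev: P(|S − 1675·53| ≥ 2886) ≤ Var(S)/2886² = 188253.25/8328996 = 0.0226.

0.023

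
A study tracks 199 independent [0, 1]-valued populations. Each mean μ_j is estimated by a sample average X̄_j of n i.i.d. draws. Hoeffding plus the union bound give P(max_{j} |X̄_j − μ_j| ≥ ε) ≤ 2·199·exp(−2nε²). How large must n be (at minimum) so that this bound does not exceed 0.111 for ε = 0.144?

Need 2·199·exp(−2nε²) ≤ 0.111, i.e. exp(−2nε²) ≤ 0.111/398.
So 2nε² ≥ ln(398/0.111) = 8.184677.
Hence n ≥ 8.184677/(2·0.144²) = 197.354.
The smallest integer n is 198.

198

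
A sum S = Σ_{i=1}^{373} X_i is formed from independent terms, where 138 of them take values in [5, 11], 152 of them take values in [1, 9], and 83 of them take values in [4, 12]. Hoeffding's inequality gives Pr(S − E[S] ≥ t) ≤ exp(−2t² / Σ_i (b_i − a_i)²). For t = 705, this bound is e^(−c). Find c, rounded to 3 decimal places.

Σ(b_i − a_i)² = 138·6² + 152·8² + 83·8² = 20008.
c = 2t² / 20008 = 2·705² / 20008 = 49.6826.

49.683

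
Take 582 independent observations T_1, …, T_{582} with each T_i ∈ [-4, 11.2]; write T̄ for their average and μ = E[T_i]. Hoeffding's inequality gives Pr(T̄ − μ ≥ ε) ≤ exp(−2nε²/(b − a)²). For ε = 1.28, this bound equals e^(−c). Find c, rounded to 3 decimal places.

8.254

c = 2nε²/(b − a)² = 2·582·1.28² / 15.2² = 8.2544.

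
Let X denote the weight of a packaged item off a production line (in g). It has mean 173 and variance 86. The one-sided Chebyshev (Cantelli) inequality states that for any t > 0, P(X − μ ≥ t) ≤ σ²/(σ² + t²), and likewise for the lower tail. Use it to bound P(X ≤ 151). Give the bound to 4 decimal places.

0.1509

Here σ² = 86 and t = 22, so σ² + t² = 570.
Cantelli's bound: 86/570 = 0.1509.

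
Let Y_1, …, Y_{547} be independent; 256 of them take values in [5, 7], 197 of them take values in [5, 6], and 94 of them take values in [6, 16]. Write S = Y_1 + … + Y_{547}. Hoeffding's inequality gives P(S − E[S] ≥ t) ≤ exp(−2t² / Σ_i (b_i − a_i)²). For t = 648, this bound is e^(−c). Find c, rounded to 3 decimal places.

79.071

Σ(b_i − a_i)² = 256·2² + 197·1² + 94·10² = 10621.
c = 2t² / 10621 = 2·648² / 10621 = 79.0705.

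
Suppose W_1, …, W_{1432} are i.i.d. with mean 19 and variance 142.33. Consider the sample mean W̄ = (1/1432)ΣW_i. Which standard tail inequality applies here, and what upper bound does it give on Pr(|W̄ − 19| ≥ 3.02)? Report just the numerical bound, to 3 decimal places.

With mean and variance of each term known, Chebyshev's inequality bounds the deviation of the sum (or sample mean).
Var(W̄) = Var(W_i)/n = 142.33/1432 = 0.099392.
Chebyshev: Pr(|W̄ − 19| ≥ 3.02) ≤ Var(W̄)/(3.02)² = 142.33/(1432·3.02²) = 0.0109.

0.011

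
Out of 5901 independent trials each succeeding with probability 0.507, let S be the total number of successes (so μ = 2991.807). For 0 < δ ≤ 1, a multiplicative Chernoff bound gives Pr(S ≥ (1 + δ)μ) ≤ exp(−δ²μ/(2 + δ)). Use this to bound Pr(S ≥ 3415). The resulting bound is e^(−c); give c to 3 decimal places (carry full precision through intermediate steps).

Write 3415 = (1 + δ)μ, so δ = 3415/2991.807 − 1 = 0.1414506…
Then the exponent is δ²μ/(2 + δ) = (3415 − μ)² / (μ·(2 + δ)) = 27.953443.

27.953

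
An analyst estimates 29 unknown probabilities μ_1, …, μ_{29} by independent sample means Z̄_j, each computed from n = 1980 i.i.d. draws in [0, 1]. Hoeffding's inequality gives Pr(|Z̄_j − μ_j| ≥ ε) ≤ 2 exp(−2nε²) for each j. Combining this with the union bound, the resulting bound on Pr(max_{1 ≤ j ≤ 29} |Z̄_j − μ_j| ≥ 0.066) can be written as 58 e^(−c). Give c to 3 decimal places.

17.250

Union bound over the 29 events: Pr(max_{1 ≤ j ≤ 29} |Z̄_j − μ_j| ≥ 0.066) ≤ 29·2·exp(−2nε²) = 58 exp(−2·1980·0.066²).
So c = 2·1980·0.066² = 17.2498.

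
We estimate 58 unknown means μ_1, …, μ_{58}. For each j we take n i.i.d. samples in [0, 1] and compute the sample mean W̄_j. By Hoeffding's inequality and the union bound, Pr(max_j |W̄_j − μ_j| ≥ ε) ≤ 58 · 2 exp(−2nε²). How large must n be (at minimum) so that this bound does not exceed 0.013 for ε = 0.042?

2579

Need 2·58·exp(−2nε²) ≤ 0.013, i.e. exp(−2nε²) ≤ 0.013/116.
So 2nε² ≥ ln(116/0.013) = 9.096396.
Hence n ≥ 9.096396/(2·0.042²) = 2578.344.
The smallest integer n is 2579.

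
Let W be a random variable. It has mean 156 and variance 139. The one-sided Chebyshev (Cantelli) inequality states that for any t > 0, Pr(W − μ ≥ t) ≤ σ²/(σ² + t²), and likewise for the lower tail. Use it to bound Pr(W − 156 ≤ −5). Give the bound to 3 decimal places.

0.848

Here σ² = 139 and t = 5, so σ² + t² = 164.
Cantelli's bound: 139/164 = 0.8476.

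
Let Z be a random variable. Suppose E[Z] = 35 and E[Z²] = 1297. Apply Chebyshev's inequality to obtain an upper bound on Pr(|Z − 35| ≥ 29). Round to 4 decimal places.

Var(Z) = E[Z²] − (E[Z])² = 1297 − 1225 = 72.
Chebyshev's inequality: Pr(|Z − μ| ≥ t) ≤ Var(Z)/t² = 72/841 = 0.0856.

0.0856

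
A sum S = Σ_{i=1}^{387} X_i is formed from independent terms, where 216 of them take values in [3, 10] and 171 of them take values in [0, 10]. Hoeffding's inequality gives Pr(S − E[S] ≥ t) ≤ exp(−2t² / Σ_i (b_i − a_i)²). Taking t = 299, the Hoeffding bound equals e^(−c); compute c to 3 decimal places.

6.459

Σ(b_i − a_i)² = 216·7² + 171·10² = 27684.
c = 2t² / 27684 = 2·299² / 27684 = 6.4587.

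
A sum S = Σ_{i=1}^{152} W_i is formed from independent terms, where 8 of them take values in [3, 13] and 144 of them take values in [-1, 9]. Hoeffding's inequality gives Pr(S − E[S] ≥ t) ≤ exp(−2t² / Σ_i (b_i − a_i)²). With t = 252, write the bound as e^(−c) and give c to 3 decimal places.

8.356

Σ(b_i − a_i)² = 8·10² + 144·10² = 15200.
c = 2t² / 15200 = 2·252² / 15200 = 8.3558.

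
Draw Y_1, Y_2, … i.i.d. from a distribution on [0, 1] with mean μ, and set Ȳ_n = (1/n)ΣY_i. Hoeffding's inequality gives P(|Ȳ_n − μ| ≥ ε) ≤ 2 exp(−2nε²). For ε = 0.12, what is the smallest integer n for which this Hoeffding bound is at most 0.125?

Require 2·exp(−2nε²) ≤ 0.125, i.e. 2nε² ≥ ln(2/0.125) = 2.772589.
So n ≥ 2.772589 / (2·0.12²) = 96.270.
The smallest integer n is 97.

97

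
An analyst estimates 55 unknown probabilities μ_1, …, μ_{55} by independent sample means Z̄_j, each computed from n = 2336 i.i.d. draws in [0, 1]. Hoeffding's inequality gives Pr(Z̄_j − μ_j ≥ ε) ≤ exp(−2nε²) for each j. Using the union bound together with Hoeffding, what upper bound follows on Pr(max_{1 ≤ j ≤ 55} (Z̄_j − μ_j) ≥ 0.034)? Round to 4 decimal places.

Per-experiment Hoeffding bound: exp(−2·2336·0.034²) = exp(−5.40083) = 0.0045128.
Union bound over 55 events: 55·0.0045128 = 0.24821.

0.2482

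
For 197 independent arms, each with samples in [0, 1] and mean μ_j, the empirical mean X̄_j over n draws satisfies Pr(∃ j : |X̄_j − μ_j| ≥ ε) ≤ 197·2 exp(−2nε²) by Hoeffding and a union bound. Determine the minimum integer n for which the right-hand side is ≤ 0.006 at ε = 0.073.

Need 2·197·exp(−2nε²) ≤ 0.006, i.e. exp(−2nε²) ≤ 0.006/394.
So 2nε² ≥ ln(394/0.006) = 11.092347.
Hence n ≥ 11.092347/(2·0.073²) = 1040.753.
The smallest integer n is 1041.

1041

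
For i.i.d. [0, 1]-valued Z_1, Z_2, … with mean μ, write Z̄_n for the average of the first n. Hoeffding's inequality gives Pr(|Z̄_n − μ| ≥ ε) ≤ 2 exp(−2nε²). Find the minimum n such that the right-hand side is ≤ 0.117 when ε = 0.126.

Require 2·exp(−2nε²) ≤ 0.117, i.e. 2nε² ≥ ln(2/0.117) = 2.838729.
So n ≥ 2.838729 / (2·0.126²) = 89.403.
The smallest integer n is 90.

90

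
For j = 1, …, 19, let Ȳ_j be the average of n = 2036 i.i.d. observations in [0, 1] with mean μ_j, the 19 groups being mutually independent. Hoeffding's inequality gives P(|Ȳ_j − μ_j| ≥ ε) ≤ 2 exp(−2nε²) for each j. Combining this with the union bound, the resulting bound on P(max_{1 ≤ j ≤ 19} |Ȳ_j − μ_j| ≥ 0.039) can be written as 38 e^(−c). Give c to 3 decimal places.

6.194

Union bound over the 19 events: P(max_{1 ≤ j ≤ 19} |Ȳ_j − μ_j| ≥ 0.039) ≤ 19·2·exp(−2nε²) = 38 exp(−2·2036·0.039²).
So c = 2·2036·0.039² = 6.1935.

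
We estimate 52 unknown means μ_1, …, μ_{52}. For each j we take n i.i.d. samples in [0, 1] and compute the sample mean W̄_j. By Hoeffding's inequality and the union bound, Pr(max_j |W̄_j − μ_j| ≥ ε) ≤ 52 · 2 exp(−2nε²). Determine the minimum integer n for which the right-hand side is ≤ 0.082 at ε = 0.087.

473

Need 2·52·exp(−2nε²) ≤ 0.082, i.e. exp(−2nε²) ≤ 0.082/104.
So 2nε² ≥ ln(104/0.082) = 7.145427.
Hence n ≥ 7.145427/(2·0.087²) = 472.019.
The smallest integer n is 473.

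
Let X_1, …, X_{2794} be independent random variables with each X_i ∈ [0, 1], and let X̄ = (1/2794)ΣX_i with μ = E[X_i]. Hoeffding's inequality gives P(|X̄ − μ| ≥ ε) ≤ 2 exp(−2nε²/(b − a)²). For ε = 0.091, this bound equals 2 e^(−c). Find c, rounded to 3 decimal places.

46.274

c = 2nε²/(b − a)² = 2·2794·0.091² / 1² = 46.2742.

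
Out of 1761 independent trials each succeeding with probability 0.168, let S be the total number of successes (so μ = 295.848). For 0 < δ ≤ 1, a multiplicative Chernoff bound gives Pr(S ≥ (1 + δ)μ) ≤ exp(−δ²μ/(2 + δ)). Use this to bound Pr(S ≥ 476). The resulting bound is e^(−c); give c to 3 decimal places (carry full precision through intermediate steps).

42.048

Write 476 = (1 + δ)μ, so δ = 476/295.848 − 1 = 0.6089343…
Then the exponent is δ²μ/(2 + δ) = (476 − μ)² / (μ·(2 + δ)) = 42.048102.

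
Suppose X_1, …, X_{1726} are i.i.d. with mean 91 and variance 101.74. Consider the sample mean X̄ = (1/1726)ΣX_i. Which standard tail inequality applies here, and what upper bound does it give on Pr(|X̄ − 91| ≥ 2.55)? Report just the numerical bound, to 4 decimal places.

0.0091

With mean and variance of each term known, Chebyshev's inequality bounds the deviation of the sum (or sample mean).
Var(X̄) = Var(X_i)/n = 101.74/1726 = 0.058946.
Chebyshev: Pr(|X̄ − 91| ≥ 2.55) ≤ Var(X̄)/(2.55)² = 101.74/(1726·2.55²) = 0.0091.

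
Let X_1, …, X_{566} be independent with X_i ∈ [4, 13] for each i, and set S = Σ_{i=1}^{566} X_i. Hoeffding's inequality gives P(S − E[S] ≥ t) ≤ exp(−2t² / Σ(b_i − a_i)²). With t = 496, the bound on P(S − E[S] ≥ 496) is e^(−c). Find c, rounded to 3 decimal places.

10.732

Σ(b_i − a_i)² = 566·(9)² = 45846.
c = 2t²/45846 = 2·496²/45846 = 10.7323.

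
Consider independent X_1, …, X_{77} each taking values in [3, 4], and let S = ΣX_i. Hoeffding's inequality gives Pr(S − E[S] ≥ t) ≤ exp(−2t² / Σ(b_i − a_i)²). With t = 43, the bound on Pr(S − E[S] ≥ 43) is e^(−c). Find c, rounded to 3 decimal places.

Σ(b_i − a_i)² = 77·(1)² = 77.
c = 2t²/77 = 2·43²/77 = 48.0260.

48.026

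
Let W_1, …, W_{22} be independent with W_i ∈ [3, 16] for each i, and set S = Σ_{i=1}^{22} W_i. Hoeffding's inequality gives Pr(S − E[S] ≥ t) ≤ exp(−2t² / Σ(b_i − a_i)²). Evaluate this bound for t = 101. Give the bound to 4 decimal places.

0.0041

Σ(b_i − a_i)² = 22·(13)² = 3718.
Exponent = 2·101²/3718 = 5.4874.
Bound = exp(−5.4874) = 0.00414.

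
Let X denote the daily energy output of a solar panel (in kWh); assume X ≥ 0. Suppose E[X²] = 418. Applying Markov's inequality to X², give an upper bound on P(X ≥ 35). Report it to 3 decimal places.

Since X ≥ 0, the event {X ≥ 35} is the same as {X² ≥ 1225}.
Markov's inequality applied to X² gives P(X² ≥ 1225) ≤ E[X²]/1225 = 418/1225 = 0.3412.

0.341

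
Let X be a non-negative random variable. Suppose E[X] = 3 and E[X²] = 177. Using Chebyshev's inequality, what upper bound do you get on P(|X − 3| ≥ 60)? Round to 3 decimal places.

Var(X) = E[X²] − (E[X])² = 177 − 9 = 168.
Chebyshev's inequality: P(|X − μ| ≥ t) ≤ Var(X)/t² = 168/3600 = 0.0467.

0.047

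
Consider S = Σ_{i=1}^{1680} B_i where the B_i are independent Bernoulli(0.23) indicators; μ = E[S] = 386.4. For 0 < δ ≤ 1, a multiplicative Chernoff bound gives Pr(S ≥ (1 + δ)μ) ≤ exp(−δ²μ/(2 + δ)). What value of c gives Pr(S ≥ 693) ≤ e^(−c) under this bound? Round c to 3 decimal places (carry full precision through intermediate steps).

87.089

Write 693 = (1 + δ)μ, so δ = 693/386.4 − 1 = 0.7934783…
Then the exponent is δ²μ/(2 + δ) = (693 − μ)² / (μ·(2 + δ)) = 87.088716.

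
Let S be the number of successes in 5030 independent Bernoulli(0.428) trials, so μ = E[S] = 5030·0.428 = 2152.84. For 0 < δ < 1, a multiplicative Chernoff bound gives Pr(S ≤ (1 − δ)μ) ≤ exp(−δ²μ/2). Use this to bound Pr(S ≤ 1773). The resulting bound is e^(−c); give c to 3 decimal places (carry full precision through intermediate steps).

Write 1773 = (1 − δ)μ, so δ = 1 − 1773/2152.84 = 0.1764367…
Then the exponent is δ²μ/2 = (μ − 1773)²/(2μ) = 33.508859.

33.509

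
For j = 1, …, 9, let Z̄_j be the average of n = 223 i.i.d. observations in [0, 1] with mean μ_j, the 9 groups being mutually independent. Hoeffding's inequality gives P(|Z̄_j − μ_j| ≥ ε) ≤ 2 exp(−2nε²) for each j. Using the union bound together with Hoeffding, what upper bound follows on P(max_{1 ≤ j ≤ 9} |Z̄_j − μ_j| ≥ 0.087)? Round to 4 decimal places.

0.6154

Per-experiment Hoeffding bound: 2·exp(−2·223·0.087²) = 2·exp(−3.37577) = 0.068383.
Union bound over 9 events: 9·0.068383 = 0.61545.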